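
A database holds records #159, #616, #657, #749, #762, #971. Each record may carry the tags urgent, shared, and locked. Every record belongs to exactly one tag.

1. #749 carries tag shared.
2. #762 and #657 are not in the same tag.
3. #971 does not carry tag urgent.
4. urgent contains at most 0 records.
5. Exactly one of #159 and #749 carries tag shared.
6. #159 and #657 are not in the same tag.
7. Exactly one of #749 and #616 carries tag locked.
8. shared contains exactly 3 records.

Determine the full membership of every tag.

From (1): #749 ∈ shared.
From (3): #971 ∉ urgent.
(4): urgent already has 0, so the rest are out.
(5) (exactly one): #159 ∉ shared.
(7) (exactly one): #616 ∈ locked.
Only one tag left: #159 ∈ locked.
(6): #657 ∉ locked.
Only one tag left: #657 ∈ shared.
(2): #762 ∉ shared.
(8): only 3 candidates remain for shared, so all are in.
Only one tag left: #762 ∈ locked.

urgent = {}; shared = {#657, #749, #971}; locked = {#159, #616, #762}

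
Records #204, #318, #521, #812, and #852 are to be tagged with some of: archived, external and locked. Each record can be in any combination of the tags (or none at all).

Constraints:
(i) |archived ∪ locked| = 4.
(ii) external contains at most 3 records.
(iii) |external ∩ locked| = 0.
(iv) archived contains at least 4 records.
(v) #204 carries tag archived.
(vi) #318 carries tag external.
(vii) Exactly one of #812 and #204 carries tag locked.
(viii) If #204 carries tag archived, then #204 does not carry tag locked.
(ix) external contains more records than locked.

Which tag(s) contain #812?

From (v): #204 ∈ archived.
From (vi): #318 ∈ external.
(viii): #204 ∉ locked.
(vii) (exactly one): #812 ∈ locked.
Suppose #812 ∉ archived: no assignment then satisfies all the clues, so #812 ∈ archived.

#812: archived, locked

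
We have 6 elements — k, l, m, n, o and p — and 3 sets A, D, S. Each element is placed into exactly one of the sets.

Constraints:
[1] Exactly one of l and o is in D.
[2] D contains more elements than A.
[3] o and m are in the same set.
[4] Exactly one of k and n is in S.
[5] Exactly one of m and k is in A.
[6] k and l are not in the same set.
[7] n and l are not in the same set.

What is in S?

S = {m, n, o}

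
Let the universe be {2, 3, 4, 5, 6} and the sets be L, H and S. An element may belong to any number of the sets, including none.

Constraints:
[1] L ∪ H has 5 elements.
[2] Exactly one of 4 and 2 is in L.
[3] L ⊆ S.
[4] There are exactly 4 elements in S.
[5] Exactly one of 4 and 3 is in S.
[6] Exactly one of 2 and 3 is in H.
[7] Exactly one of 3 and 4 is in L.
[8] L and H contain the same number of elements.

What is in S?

S = {2, 3, 5, 6}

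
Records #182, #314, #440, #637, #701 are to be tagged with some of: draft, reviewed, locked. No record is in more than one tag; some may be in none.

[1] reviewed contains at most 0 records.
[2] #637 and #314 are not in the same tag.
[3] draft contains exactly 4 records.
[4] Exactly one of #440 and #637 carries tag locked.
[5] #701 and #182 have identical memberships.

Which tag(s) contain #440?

#440: draft

(1): reviewed already has 0, so the rest are out.
Suppose #440 ∉ draft: no assignment then satisfies all the clues, so #440 ∈ draft.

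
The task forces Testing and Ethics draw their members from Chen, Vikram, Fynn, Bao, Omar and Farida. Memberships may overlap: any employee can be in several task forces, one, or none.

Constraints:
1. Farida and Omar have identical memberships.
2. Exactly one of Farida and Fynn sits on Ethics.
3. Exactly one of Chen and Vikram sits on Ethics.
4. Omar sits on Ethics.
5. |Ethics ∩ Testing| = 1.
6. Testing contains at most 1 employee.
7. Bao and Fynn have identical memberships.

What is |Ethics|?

3

From (4): Omar ∈ Ethics.
(1): Farida matches Omar: Farida ∈ Ethics.
(2) (exactly one): Fynn ∉ Ethics.
(7): Bao matches Fynn: Bao ∉ Ethics.
Suppose Fynn ∈ Testing: no assignment then satisfies all the clues, so Fynn ∉ Testing.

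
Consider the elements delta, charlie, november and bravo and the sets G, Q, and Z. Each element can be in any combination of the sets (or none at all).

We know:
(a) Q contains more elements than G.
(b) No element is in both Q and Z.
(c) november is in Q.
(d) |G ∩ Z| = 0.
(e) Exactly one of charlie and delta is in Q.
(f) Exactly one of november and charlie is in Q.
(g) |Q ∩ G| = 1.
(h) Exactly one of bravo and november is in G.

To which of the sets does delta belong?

From (c): november ∈ Q.
(b) (disjoint): november ∉ Z.
(f) (exactly one): charlie ∉ Q.
(e) (exactly one): delta ∈ Q.
(b) (disjoint): delta ∉ Z.
Suppose delta ∈ G: no assignment then satisfies all the clues, so delta ∉ G.

delta: Q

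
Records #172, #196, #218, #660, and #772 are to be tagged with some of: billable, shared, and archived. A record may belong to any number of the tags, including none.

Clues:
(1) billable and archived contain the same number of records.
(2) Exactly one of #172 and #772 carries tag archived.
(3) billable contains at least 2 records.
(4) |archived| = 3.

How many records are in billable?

3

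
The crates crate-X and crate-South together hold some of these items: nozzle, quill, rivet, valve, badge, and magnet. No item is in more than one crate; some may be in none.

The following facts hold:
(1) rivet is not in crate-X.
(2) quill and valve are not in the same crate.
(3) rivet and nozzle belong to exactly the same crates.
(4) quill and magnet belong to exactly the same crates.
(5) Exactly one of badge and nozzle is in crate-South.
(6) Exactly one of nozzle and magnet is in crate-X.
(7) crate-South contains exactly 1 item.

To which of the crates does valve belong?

valve: none

From (1): rivet ∉ crate-X.
(3): nozzle matches rivet: nozzle ∉ crate-X.
(6) (exactly one): magnet ∈ crate-X.
(4): quill matches magnet: quill ∈ crate-X.
(2): valve ∉ crate-X.
Suppose valve ∈ crate-South: no assignment then satisfies all the clues, so valve ∉ crate-South.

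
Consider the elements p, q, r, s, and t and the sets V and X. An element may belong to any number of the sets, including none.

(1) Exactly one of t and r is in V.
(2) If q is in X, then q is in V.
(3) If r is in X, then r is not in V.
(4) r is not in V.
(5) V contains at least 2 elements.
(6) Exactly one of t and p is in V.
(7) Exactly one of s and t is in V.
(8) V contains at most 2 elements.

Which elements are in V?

V = {q, t}

From (4): r ∉ V.
(1) (exactly one): t ∈ V.
(6) (exactly one): p ∉ V.
(7) (exactly one): s ∉ V.
(5): only 2 candidates remain for V, so all are in.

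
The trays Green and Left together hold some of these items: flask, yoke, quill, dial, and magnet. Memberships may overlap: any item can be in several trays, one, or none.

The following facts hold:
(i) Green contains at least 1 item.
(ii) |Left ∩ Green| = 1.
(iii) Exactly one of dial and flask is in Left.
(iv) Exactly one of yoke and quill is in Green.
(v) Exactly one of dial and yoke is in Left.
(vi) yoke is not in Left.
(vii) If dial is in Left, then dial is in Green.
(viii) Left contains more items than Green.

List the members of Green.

From (vi): yoke ∉ Left.
(v) (exactly one): dial ∈ Left.
(vii): dial ∈ Green.
(iii) (exactly one): flask ∉ Left.
Suppose flask ∈ Green: no assignment then satisfies all the clues, so flask ∉ Green.

Green = {dial, yoke}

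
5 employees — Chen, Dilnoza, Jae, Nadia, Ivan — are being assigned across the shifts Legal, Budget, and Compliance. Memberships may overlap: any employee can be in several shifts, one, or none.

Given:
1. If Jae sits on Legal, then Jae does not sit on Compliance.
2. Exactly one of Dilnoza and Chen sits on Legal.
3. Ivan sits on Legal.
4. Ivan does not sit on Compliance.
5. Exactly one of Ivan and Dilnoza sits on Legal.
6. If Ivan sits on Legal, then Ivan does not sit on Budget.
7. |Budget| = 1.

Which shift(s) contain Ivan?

Ivan: Legal

From (3): Ivan ∈ Legal.
From (4): Ivan ∉ Compliance.
(5) (exactly one): Dilnoza ∉ Legal.
(6): Ivan ∉ Budget.
(2) (exactly one): Chen ∈ Legal.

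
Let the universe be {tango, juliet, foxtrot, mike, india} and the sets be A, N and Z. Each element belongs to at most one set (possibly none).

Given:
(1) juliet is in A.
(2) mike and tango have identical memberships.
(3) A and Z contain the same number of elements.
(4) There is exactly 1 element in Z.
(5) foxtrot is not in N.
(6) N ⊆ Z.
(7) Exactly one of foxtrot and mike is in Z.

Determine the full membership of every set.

A = {juliet}; N = {}; Z = {foxtrot}

From (1): juliet ∈ A.
From (5): foxtrot ∉ N.
Suppose tango ∈ A: no assignment then satisfies all the clues, so tango ∉ A.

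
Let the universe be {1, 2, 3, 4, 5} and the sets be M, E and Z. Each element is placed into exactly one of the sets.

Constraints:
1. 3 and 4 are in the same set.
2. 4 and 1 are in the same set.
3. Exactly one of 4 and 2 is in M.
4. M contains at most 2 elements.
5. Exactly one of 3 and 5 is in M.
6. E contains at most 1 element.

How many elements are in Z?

3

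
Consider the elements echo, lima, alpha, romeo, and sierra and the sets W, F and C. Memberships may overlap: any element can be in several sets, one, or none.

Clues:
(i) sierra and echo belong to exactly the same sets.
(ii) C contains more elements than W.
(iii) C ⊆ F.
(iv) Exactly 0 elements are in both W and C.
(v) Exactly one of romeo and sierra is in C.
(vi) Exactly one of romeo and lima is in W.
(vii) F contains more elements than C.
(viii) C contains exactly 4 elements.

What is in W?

W = {romeo}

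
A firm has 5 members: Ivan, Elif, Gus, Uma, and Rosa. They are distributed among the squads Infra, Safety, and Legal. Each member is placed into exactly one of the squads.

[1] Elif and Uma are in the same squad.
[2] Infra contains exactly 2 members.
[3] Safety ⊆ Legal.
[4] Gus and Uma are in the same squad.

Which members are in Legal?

Legal = {Elif, Gus, Uma}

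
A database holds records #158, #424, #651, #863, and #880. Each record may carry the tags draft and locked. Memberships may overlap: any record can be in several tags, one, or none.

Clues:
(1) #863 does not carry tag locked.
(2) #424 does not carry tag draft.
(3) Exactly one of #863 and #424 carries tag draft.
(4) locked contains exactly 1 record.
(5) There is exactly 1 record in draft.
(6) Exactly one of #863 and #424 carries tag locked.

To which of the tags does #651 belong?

#651: none

From (1): #863 ∉ locked.
From (2): #424 ∉ draft.
(3) (exactly one): #863 ∈ draft.
(5): draft already has 1, so the rest are out.
(6) (exactly one): #424 ∈ locked.
(4): locked already has 1, so the rest are out.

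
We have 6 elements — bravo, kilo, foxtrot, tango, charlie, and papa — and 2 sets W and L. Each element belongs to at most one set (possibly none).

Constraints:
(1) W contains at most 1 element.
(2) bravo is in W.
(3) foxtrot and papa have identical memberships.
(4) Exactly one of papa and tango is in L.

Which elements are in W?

W = {bravo}

From (2): bravo ∈ W.
(1): W already has 1, so the rest are out.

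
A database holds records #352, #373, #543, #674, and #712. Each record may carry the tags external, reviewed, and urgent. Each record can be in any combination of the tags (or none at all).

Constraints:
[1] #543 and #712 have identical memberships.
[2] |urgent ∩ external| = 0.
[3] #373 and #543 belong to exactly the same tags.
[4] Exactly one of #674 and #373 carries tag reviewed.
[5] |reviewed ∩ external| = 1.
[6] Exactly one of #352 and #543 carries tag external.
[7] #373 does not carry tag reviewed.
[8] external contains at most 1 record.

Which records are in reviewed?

reviewed = {#352, #674}

From (7): #373 ∉ reviewed.
(3): #543 matches #373: #543 ∉ reviewed.
(4) (exactly one): #674 ∈ reviewed.
(1): #712 matches #543: #712 ∉ reviewed.
Suppose #352 ∉ reviewed: no assignment then satisfies all the clues, so #352 ∈ reviewed.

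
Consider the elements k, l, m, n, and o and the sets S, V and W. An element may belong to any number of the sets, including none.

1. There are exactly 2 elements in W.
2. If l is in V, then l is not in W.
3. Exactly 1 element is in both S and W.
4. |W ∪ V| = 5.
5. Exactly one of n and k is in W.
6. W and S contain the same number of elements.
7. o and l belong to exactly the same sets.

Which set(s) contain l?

l: V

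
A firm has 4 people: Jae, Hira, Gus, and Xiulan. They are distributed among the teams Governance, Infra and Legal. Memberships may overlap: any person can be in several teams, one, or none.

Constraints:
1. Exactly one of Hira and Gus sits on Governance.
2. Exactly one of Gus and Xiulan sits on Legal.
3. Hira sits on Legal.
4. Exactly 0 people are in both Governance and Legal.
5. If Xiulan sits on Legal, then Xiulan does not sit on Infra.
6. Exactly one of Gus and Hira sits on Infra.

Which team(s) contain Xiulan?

Xiulan: Legal

From (3): Hira ∈ Legal.
Suppose Xiulan ∈ Governance: no assignment then satisfies all the clues, so Xiulan ∉ Governance.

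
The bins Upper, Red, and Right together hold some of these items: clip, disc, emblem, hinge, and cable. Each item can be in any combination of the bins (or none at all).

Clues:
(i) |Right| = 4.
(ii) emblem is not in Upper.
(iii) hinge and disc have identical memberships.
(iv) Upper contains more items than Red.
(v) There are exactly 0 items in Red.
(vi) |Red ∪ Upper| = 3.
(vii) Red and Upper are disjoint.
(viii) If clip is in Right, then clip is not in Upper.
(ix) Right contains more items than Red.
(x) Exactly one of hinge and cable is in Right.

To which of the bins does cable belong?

cable: Upper

From (ii): emblem ∉ Upper.
(v): Red already has 0, so the rest are out.
Suppose cable ∉ Upper: no assignment then satisfies all the clues, so cable ∈ Upper.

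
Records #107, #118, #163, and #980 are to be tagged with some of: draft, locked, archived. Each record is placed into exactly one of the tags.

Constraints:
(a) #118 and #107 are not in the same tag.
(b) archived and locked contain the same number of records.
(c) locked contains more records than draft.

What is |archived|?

2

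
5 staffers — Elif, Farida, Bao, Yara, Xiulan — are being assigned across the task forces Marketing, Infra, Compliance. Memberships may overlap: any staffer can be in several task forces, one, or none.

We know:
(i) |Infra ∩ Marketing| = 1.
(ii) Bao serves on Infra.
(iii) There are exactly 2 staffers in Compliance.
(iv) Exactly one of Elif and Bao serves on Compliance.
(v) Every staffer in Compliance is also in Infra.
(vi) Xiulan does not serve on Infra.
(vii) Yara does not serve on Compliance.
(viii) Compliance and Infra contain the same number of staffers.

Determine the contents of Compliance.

Compliance = {Bao, Farida}

From (ii): Bao ∈ Infra.
From (vi): Xiulan ∉ Infra.
From (vii): Yara ∉ Compliance.
(v) contrapositive: Xiulan ∉ Compliance.
Suppose Elif ∈ Compliance: no assignment then satisfies all the clues, so Elif ∉ Compliance.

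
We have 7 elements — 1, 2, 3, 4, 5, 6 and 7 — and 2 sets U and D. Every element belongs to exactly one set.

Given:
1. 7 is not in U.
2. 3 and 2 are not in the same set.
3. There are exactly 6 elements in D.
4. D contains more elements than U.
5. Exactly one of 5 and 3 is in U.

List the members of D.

D = {1, 2, 4, 5, 6, 7}

From (1): 7 ∉ U.
Only one set left: 7 ∈ D.
Suppose 1 ∉ D: no assignment then satisfies all the clues, so 1 ∈ D.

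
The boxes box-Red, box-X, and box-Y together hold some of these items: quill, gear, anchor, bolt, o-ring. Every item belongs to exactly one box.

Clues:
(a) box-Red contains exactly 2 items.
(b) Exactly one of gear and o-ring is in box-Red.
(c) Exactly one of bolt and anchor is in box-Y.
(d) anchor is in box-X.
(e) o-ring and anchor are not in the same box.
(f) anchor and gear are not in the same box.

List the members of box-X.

box-X = {anchor}

From (d): anchor ∈ box-X.
(c) (exactly one): bolt ∈ box-Y.
(e): o-ring ∉ box-X.
(f): gear ∉ box-X.
Suppose quill ∈ box-X: no assignment then satisfies all the clues, so quill ∉ box-X.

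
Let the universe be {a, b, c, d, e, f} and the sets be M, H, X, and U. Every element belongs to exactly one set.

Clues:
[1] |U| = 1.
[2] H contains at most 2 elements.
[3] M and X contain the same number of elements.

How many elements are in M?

2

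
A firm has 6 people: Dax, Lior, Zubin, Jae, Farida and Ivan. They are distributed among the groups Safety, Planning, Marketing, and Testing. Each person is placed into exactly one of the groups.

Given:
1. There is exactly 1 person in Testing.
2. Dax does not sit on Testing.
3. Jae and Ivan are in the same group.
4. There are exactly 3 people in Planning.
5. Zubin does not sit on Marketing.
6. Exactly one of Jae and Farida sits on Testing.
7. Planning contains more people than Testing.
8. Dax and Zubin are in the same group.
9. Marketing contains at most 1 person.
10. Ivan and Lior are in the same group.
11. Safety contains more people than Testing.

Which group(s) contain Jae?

Jae: Planning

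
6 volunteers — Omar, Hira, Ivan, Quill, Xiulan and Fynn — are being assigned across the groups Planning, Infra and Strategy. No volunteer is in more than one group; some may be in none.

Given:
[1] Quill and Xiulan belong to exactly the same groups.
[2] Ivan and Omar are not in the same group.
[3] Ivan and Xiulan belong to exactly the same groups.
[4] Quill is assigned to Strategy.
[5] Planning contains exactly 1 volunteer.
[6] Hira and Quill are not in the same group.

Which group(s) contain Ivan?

Ivan: Strategy

From (4): Quill ∈ Strategy.
(1): Xiulan matches Quill: Xiulan ∉ Planning.
(1): Xiulan matches Quill: Xiulan ∉ Infra.
(1): Xiulan matches Quill: Xiulan ∈ Strategy.
(3): Ivan matches Xiulan: Ivan ∉ Planning.
(3): Ivan matches Xiulan: Ivan ∉ Infra.
(3): Ivan matches Xiulan: Ivan ∈ Strategy.
(6): Hira ∉ Strategy.
(2): Omar ∉ Strategy.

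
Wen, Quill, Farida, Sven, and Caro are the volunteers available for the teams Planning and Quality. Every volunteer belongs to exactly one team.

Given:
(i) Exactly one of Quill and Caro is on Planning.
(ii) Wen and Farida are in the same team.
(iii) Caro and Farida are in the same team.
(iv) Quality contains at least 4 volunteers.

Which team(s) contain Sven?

Sven: Quality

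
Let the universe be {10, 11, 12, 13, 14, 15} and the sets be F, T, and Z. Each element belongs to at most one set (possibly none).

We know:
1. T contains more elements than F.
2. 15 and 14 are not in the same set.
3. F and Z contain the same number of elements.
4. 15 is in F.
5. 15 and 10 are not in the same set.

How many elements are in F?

1

From (4): 15 ∈ F.
(2): 14 ∉ F.
(5): 10 ∉ F.
Suppose 11 ∈ F: no assignment then satisfies all the clues, so 11 ∉ F.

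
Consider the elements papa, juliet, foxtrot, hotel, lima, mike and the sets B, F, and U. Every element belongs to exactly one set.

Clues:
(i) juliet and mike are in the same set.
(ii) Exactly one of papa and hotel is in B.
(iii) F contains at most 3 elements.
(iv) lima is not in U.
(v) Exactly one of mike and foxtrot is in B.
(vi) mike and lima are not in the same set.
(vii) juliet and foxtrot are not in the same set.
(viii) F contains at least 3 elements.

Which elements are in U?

From (iv): lima ∉ U.
Suppose papa ∈ U: no assignment then satisfies all the clues, so papa ∉ U.

U = {}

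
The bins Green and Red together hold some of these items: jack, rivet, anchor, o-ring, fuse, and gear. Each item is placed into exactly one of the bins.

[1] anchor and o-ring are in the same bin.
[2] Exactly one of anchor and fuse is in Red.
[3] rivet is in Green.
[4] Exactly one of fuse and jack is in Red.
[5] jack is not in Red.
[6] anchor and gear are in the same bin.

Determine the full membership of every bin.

From (3): rivet ∈ Green.
From (5): jack ∉ Red.
(4) (exactly one): fuse ∈ Red.
Only one bin left: jack ∈ Green.
(2) (exactly one): anchor ∉ Red.
(6): gear matches anchor: gear ∉ Red.
Only one bin left: anchor ∈ Green.
Only one bin left: gear ∈ Green.
(1): o-ring matches anchor: o-ring ∈ Green.

Green = {anchor, gear, jack, o-ring, rivet}; Red = {fuse}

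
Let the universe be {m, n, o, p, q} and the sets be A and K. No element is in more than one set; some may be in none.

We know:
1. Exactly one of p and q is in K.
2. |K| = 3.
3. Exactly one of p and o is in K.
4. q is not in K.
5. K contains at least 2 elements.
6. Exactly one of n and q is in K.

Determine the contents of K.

From (4): q ∉ K.
(1) (exactly one): p ∈ K.
(3) (exactly one): o ∉ K.
(6) (exactly one): n ∈ K.
(2): only 3 candidates remain for K, so all are in.

K = {m, n, p}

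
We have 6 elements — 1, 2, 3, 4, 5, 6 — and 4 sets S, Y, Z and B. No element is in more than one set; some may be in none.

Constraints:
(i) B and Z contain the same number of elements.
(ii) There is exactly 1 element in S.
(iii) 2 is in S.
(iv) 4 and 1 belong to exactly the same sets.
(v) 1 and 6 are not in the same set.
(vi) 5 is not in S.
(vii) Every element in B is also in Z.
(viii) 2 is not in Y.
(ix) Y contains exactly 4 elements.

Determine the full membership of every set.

S = {2}; Y = {1, 3, 4, 5}; Z = {}; B = {}

From (iii): 2 ∈ S.
From (vi): 5 ∉ S.
(ii): S already has 1, so the rest are out.
Suppose 1 ∉ Y: no assignment then satisfies all the clues, so 1 ∈ Y.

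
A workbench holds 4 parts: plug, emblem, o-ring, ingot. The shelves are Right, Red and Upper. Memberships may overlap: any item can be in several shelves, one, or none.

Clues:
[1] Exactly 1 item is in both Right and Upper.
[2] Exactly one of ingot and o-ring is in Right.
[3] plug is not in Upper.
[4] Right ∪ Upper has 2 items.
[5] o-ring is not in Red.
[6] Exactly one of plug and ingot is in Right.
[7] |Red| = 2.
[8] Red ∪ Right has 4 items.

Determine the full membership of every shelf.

Right = {o-ring, plug}; Red = {emblem, ingot}; Upper = {o-ring}

From (3): plug ∉ Upper.
From (5): o-ring ∉ Red.
Suppose plug ∉ Right: no assignment then satisfies all the clues, so plug ∈ Right.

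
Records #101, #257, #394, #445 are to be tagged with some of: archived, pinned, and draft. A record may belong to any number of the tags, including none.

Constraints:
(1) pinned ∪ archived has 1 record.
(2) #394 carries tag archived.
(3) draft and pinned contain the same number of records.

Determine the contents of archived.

archived = {#394}

From (2): #394 ∈ archived.
Suppose #101 ∈ archived: no assignment then satisfies all the clues, so #101 ∉ archived.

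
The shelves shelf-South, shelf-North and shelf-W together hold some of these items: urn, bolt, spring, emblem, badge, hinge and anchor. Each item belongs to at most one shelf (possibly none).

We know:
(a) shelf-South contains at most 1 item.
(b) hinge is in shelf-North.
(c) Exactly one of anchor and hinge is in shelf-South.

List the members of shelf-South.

shelf-South = {anchor}

From (b): hinge ∈ shelf-North.
(c) (exactly one): anchor ∈ shelf-South.
(a): shelf-South already has 1, so the rest are out.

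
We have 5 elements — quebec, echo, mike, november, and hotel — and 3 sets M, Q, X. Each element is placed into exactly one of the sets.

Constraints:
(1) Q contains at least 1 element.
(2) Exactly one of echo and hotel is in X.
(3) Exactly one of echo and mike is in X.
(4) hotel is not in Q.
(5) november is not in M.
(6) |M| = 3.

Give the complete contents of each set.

M = {hotel, mike, quebec}; Q = {november}; X = {echo}

From (4): hotel ∉ Q.
From (5): november ∉ M.
Suppose quebec ∉ M: no assignment then satisfies all the clues, so quebec ∈ M.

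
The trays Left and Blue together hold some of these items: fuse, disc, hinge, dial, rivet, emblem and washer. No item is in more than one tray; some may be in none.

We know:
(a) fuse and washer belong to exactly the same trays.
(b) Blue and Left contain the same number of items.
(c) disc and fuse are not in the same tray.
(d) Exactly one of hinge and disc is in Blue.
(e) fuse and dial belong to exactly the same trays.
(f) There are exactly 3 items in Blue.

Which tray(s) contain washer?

washer: Left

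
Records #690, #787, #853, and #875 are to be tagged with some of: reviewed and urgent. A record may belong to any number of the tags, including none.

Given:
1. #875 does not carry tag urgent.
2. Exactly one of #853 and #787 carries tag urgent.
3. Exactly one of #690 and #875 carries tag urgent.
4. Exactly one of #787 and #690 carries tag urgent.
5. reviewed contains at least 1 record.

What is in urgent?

urgent = {#690, #853}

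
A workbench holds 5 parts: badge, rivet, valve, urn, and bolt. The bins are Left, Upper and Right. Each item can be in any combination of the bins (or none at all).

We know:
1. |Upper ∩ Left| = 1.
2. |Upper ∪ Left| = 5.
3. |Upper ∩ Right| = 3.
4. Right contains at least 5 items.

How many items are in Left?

3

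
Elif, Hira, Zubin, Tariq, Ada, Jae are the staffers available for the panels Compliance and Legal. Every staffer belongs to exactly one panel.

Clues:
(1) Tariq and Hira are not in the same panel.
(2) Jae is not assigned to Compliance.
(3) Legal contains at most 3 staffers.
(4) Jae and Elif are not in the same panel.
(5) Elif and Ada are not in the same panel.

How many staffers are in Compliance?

From (2): Jae ∉ Compliance.
Only one panel left: Jae ∈ Legal.
(4): Elif ∉ Legal.
Only one panel left: Elif ∈ Compliance.
(5): Ada ∉ Compliance.
Only one panel left: Ada ∈ Legal.
Suppose Zubin ∉ Compliance: no assignment then satisfies all the clues, so Zubin ∈ Compliance.

3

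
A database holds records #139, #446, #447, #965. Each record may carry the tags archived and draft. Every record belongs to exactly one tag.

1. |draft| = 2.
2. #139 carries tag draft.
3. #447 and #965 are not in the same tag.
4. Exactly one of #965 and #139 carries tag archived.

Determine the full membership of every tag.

From (2): #139 ∈ draft.
(4) (exactly one): #965 ∈ archived.
(3): #447 ∉ archived.
Only one tag left: #447 ∈ draft.
(1): draft already has 2, so the rest are out.
Only one tag left: #446 ∈ archived.

archived = {#446, #965}; draft = {#139, #447}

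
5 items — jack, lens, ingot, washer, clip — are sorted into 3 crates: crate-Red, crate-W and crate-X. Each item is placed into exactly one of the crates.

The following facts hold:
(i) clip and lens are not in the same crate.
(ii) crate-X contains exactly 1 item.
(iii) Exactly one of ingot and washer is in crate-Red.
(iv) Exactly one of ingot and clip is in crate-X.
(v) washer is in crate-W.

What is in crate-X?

crate-X = {clip}

From (v): washer ∈ crate-W.
(iii) (exactly one): ingot ∈ crate-Red.
(iv) (exactly one): clip ∈ crate-X.
(i): lens ∉ crate-X.
(ii): crate-X already has 1, so the rest are out.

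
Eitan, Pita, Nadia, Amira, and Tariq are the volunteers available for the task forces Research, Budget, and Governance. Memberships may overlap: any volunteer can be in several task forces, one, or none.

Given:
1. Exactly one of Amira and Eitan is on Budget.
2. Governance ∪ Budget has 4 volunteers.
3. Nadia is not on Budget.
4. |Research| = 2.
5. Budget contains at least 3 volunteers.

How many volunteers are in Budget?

3

From (3): Nadia ∉ Budget.
Suppose Pita ∉ Budget: no assignment then satisfies all the clues, so Pita ∈ Budget.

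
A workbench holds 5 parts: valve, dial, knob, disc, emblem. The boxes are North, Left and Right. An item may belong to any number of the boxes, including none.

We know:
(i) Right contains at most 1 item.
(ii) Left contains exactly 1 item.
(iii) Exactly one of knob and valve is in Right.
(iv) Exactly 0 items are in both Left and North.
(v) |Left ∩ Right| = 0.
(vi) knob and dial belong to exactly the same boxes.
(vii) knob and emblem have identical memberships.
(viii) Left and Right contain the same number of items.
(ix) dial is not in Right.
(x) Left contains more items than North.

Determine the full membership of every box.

North = {}; Left = {disc}; Right = {valve}

From (ix): dial ∉ Right.
(vi): knob matches dial: knob ∉ Right.
(vii): emblem matches knob: emblem ∉ Right.
(iii) (exactly one): valve ∈ Right.
(i): Right already has 1, so the rest are out.
Suppose valve ∈ North: no assignment then satisfies all the clues, so valve ∉ North.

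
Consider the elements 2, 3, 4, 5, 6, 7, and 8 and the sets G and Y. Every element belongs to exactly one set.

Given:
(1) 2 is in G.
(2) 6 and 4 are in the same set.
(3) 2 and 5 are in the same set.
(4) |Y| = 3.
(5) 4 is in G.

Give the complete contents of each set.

G = {2, 4, 5, 6}; Y = {3, 7, 8}

From (1): 2 ∈ G.
From (5): 4 ∈ G.
(2): 6 matches 4: 6 ∈ G.
(3): 5 matches 2: 5 ∈ G.
(4): only 3 candidates remain for Y, so all are in.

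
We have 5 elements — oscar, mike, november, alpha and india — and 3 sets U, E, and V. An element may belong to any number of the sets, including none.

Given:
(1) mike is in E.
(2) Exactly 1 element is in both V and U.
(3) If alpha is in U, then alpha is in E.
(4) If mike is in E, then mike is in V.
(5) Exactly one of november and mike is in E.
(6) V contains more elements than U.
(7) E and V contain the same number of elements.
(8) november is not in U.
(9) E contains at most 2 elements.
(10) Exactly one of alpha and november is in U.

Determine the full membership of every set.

U = {alpha}; E = {alpha, mike}; V = {alpha, mike}

From (1): mike ∈ E.
From (8): november ∉ U.
(4): mike ∈ V.
(5) (exactly one): november ∉ E.
(10) (exactly one): alpha ∈ U.
(3): alpha ∈ E.
(9): E already has 2, so the rest are out.
Suppose oscar ∈ U: no assignment then satisfies all the clues, so oscar ∉ U.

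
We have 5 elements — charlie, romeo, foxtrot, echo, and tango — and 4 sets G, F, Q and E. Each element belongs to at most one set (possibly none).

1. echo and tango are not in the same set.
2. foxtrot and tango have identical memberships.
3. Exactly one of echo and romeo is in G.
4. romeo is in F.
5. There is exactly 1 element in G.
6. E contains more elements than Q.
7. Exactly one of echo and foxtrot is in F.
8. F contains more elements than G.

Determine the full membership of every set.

G = {echo}; F = {foxtrot, romeo, tango}; Q = {}; E = {charlie}

From (4): romeo ∈ F.
(3) (exactly one): echo ∈ G.
(5): G already has 1, so the rest are out.
(7) (exactly one): foxtrot ∈ F.
(2): tango matches foxtrot: tango ∈ F.
Suppose charlie ∈ F: no assignment then satisfies all the clues, so charlie ∉ F.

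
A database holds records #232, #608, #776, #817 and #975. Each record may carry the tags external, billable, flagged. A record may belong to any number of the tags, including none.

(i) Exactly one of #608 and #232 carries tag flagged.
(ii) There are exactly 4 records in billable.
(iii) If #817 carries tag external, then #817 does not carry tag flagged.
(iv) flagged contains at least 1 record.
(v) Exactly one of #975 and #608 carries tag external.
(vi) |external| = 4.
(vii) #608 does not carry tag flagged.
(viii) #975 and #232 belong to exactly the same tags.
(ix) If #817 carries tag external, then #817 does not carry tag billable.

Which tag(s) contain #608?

#608: billable

From (vii): #608 ∉ flagged.
(i) (exactly one): #232 ∈ flagged.
(viii): #975 matches #232: #975 ∈ flagged.
Suppose #608 ∈ external: no assignment then satisfies all the clues, so #608 ∉ external.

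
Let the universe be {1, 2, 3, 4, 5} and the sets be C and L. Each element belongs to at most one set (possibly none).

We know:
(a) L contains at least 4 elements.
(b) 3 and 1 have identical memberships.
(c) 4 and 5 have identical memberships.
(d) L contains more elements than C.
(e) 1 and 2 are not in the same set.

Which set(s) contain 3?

3: L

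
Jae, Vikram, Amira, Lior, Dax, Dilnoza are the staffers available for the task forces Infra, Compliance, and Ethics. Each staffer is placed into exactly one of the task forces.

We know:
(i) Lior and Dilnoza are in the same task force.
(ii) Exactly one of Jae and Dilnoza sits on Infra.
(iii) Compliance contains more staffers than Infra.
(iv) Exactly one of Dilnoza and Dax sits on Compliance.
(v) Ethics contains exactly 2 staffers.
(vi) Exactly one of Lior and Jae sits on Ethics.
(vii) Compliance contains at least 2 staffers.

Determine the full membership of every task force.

Infra = {Jae}; Compliance = {Amira, Dax, Vikram}; Ethics = {Dilnoza, Lior}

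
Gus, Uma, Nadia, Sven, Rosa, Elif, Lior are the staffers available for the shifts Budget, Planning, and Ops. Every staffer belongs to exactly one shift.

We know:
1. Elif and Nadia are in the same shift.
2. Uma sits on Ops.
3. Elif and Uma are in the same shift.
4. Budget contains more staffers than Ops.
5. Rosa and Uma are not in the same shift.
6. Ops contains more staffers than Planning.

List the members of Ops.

Ops = {Elif, Nadia, Uma}

From (2): Uma ∈ Ops.
(3): Elif matches Uma: Elif ∉ Budget.
(3): Elif matches Uma: Elif ∉ Planning.
(3): Elif matches Uma: Elif ∈ Ops.
(5): Rosa ∉ Ops.
(1): Nadia matches Elif: Nadia ∉ Budget.
(1): Nadia matches Elif: Nadia ∉ Planning.
(1): Nadia matches Elif: Nadia ∈ Ops.
Suppose Gus ∈ Ops: no assignment then satisfies all the clues, so Gus ∉ Ops.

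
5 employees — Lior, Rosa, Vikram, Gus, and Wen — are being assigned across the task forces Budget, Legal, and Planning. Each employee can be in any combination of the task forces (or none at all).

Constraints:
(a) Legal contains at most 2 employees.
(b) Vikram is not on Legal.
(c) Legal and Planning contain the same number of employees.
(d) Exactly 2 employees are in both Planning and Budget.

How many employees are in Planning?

2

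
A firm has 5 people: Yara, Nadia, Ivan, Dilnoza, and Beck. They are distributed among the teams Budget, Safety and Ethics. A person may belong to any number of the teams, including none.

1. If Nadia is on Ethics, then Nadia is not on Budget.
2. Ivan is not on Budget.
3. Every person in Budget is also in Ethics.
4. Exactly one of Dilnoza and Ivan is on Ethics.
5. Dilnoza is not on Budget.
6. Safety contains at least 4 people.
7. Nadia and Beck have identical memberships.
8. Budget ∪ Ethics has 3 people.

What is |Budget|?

0

From (2): Ivan ∉ Budget.
From (5): Dilnoza ∉ Budget.
Suppose Yara ∈ Budget: no assignment then satisfies all the clues, so Yara ∉ Budget.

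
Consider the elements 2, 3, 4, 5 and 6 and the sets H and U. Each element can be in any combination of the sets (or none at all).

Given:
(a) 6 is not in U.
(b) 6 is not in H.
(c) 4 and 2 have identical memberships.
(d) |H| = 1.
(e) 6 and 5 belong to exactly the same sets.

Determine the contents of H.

H = {3}

From (a): 6 ∉ U.
From (b): 6 ∉ H.
(e): 5 matches 6: 5 ∉ H.
(e): 5 matches 6: 5 ∉ U.
Suppose 2 ∈ H: no assignment then satisfies all the clues, so 2 ∉ H.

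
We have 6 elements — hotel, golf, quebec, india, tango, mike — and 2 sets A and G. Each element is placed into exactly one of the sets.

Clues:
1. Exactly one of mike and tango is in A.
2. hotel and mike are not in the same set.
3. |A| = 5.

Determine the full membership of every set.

A = {golf, hotel, india, quebec, tango}; G = {mike}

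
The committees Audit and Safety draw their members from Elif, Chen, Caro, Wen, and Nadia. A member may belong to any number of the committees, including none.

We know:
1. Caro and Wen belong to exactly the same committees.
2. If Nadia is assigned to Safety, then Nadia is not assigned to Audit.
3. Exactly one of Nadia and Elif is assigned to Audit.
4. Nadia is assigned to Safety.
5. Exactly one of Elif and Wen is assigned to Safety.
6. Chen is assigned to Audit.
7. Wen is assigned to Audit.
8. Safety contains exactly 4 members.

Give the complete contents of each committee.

Audit = {Caro, Chen, Elif, Wen}; Safety = {Caro, Chen, Nadia, Wen}

From (4): Nadia ∈ Safety.
From (6): Chen ∈ Audit.
From (7): Wen ∈ Audit.
(1): Caro matches Wen: Caro ∈ Audit.
(2): Nadia ∉ Audit.
(3) (exactly one): Elif ∈ Audit.
Suppose Elif ∈ Safety: no assignment then satisfies all the clues, so Elif ∉ Safety.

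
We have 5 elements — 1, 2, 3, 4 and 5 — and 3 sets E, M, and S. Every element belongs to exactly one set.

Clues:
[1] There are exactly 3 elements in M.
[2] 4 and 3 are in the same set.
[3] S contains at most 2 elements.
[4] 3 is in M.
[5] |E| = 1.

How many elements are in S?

1

From (4): 3 ∈ M.
(2): 4 matches 3: 4 ∉ E.
(2): 4 matches 3: 4 ∈ M.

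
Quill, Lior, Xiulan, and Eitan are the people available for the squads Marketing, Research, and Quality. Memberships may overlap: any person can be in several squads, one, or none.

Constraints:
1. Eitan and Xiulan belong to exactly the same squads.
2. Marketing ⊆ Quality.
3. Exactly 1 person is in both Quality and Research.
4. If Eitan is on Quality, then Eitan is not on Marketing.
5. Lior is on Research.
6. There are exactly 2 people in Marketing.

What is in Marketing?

Marketing = {Lior, Quill}

From (5): Lior ∈ Research.
Suppose Quill ∉ Marketing: no assignment then satisfies all the clues, so Quill ∈ Marketing.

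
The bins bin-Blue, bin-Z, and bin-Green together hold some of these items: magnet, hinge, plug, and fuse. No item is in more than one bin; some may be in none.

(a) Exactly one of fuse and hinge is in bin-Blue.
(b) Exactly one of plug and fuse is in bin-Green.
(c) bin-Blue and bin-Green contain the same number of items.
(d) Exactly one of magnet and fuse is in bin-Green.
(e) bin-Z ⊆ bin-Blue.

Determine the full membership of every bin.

bin-Blue = {hinge}; bin-Z = {}; bin-Green = {fuse}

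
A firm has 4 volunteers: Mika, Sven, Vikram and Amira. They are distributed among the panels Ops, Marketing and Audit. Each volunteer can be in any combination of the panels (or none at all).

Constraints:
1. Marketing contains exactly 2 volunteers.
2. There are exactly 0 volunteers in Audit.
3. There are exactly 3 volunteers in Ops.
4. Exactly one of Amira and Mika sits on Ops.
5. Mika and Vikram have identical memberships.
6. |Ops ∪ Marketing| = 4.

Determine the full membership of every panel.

(2): Audit already has 0, so the rest are out.
Suppose Mika ∉ Ops: no assignment then satisfies all the clues, so Mika ∈ Ops.

Ops = {Mika, Sven, Vikram}; Marketing = {Amira, Sven}; Audit = {}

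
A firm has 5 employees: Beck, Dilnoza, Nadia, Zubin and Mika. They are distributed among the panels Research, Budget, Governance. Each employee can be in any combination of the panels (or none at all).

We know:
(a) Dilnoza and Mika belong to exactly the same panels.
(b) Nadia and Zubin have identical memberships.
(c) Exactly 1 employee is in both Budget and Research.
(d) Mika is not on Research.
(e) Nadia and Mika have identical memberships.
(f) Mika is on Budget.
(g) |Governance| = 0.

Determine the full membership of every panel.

Research = {Beck}; Budget = {Beck, Dilnoza, Mika, Nadia, Zubin}; Governance = {}

From (d): Mika ∉ Research.
From (f): Mika ∈ Budget.
(a): Dilnoza matches Mika: Dilnoza ∉ Research.
(a): Dilnoza matches Mika: Dilnoza ∈ Budget.
(e): Nadia matches Mika: Nadia ∉ Research.
(e): Nadia matches Mika: Nadia ∈ Budget.
(g): Governance already has 0, so the rest are out.
(b): Zubin matches Nadia: Zubin ∉ Research.
(b): Zubin matches Nadia: Zubin ∈ Budget.
Suppose Beck ∉ Research: no assignment then satisfies all the clues, so Beck ∈ Research.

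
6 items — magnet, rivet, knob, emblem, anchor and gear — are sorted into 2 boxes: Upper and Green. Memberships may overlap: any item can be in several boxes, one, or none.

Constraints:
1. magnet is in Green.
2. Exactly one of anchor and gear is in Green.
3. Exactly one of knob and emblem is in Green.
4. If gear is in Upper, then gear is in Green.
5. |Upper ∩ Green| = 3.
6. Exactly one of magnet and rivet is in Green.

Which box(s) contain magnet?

magnet: Green, Upper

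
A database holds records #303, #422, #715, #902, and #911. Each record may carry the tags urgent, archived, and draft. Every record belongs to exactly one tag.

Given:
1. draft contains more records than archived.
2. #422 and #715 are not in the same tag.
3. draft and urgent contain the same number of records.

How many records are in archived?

1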